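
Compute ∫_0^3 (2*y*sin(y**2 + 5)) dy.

-cos(14) + cos(5)

Let u = y**2 + 5, so du = 2*y dy. When y = 0, u = 5; when y = 3, u = 14.
The integral becomes ∫ sin(u) du from 5 to 14, with antiderivative -cos(u).
Back in y: F(y) = -cos(y**2 + 5).
Then F(3) - F(0) = (-cos(14)) - (-cos(5)) = -cos(14) + cos(5).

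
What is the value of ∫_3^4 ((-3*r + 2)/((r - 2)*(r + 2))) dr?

Factor the denominator: r**2 - 4 = (r + 2)(r - 2).
Partial fractions: (-3*r + 2)/((r - 2)*(r + 2)) = -2/(r + 2) - 1/(r - 2).
An antiderivative is F(r) = -log(r - 2) - 2*log(r + 2).
Then F(4) - F(3) = (-log(72)) - (-log(25)) = log(25/72).

log(25/72)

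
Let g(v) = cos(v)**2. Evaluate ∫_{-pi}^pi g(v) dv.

pi

Use the identity cos^2(v) = (1 + cos(2*v))/2.
An antiderivative is F(v) = v/2 + sin(2*v)/4.
Then F(pi) - F(-pi) = (pi/2) - (-pi/2) = pi.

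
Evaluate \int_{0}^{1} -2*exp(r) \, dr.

2 - 2*E

An antiderivative is F(r) = -2*exp(r).
Then F(1) - F(0) = (-2*E) - (-2) = 2 - 2*E.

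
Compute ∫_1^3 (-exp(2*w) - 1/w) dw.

-exp(6)/2 - log(3) + exp(2)/2

An antiderivative is F(w) = -exp(2*w)/2 - log(w).
Then F(3) - F(1) = (-exp(6)/2 - log(3)) - (-exp(2)/2) = -exp(6)/2 - log(3) + exp(2)/2.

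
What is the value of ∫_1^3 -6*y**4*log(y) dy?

Integrate by parts once (u = ln y, dv = -6*y**4 dy).
An antiderivative is F(y) = -6*y**5*(5*log(y) - 1)/25.
Then F(3) - F(1) = (1458/25 - 1458*log(3)/5) - (6/25) = 1452/25 - 1458*log(3)/5.

1452/25 - 1458*log(3)/5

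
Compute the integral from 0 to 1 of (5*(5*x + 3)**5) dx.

261415/6

Let u = 5*x + 3, so du = 5 dx. When x = 0, u = 3; when x = 1, u = 8.
The integral becomes ∫ u**5 du from 3 to 8, with antiderivative u**6/6.
Back in x: F(x) = (5*x + 3)**6/6.
Then F(1) - F(0) = (131072/3) - (243/2) = 261415/6.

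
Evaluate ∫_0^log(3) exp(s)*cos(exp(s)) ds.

-sin(1) + sin(3)

Let u = exp(s), so du = exp(s) ds. When s = 0, u = 1; when s = log(3), u = 3.
The integral becomes ∫ cos(u) du from 1 to 3, with antiderivative sin(u).
Back in s: F(s) = sin(exp(s)).
Then F(log(3)) - F(0) = (sin(3)) - (sin(1)) = -sin(1) + sin(3).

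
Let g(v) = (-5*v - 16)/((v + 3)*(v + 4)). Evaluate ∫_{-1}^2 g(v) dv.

Factor the denominator: v**2 + 7*v + 12 = (v + 4)(v + 3).
Partial fractions: (-5*v - 16)/((v + 3)*(v + 4)) = -4/(v + 4) - 1/(v + 3).
An antiderivative is F(v) = -log(v + 3) - 4*log(v + 4).
Then F(2) - F(-1) = (-4*log(3) - 4*log(2) - log(5)) - (-4*log(3) - log(2)) = -log(40).

-log(40)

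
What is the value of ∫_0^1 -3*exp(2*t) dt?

3/2 - 3*exp(2)/2

An antiderivative is F(t) = -3*exp(2*t)/2.
Then F(1) - F(0) = (-3*exp(2)/2) - (-3/2) = 3/2 - 3*exp(2)/2.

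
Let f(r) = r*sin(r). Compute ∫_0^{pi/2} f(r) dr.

1

Integrate by parts once (u = r, dv = sin(r) dr).
An antiderivative is F(r) = -r*cos(r) + sin(r).
Then F(pi/2) - F(0) = (1) - (0) = 1.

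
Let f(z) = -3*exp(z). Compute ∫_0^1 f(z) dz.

An antiderivative is F(z) = -3*exp(z).
Then F(1) - F(0) = (-3*E) - (-3) = 3 - 3*E.

3 - 3*E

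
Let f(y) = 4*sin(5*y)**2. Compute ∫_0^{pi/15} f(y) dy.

Use the identity sin^2(5*y) = (1 - cos(10*y))/2.
An antiderivative is F(y) = 2*y - sin(10*y)/5.
Then F(pi/15) - F(0) = (-sqrt(3)/10 + 2*pi/15) - (0) = -sqrt(3)/10 + 2*pi/15.

-sqrt(3)/10 + 2*pi/15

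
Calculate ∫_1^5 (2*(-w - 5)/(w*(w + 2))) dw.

-5*log(5) - 3*log(3) + 3*log(7)

Factor the denominator: w**2 + 2*w = (w + 2)w.
Partial fractions: 2*(-w - 5)/(w*(w + 2)) = 3/(w + 2) - 5/w.
An antiderivative is F(w) = -5*log(w) + 3*log(w + 2).
Then F(5) - F(1) = (-5*log(5) + 3*log(7)) - (log(27)) = -5*log(5) - 3*log(3) + 3*log(7).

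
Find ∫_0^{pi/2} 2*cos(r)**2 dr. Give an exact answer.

pi/2

Use the identity cos^2(r) = (1 + cos(2*r))/2.
An antiderivative is F(r) = r + sin(2*r)/2.
Then F(pi/2) - F(0) = (pi/2) - (0) = pi/2.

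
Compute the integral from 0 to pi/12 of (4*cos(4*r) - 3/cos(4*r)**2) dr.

-sqrt(3)/4

An antiderivative is F(r) = sin(4*r) - 3*tan(4*r)/4.
Then F(pi/12) - F(0) = (-sqrt(3)/4) - (0) = -sqrt(3)/4.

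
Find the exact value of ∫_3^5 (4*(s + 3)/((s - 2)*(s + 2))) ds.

-log(7) + log(5) + 5*log(3)

Factor the denominator: s**2 - 4 = (s + 2)(s - 2).
Partial fractions: 4*(s + 3)/((s - 2)*(s + 2)) = -1/(s + 2) + 5/(s - 2).
An antiderivative is F(s) = 5*log(s - 2) - log(s + 2).
Then F(5) - F(3) = (-log(7) + 5*log(3)) - (-log(5)) = -log(7) + log(5) + 5*log(3).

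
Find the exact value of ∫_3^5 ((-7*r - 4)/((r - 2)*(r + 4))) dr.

Factor the denominator: r**2 + 2*r - 8 = (r + 4)(r - 2).
Partial fractions: (-7*r - 4)/((r - 2)*(r + 4)) = -4/(r + 4) - 3/(r - 2).
An antiderivative is F(r) = -3*log(r - 2) - 4*log(r + 4).
Then F(5) - F(3) = (-11*log(3)) - (-4*log(7)) = -11*log(3) + 4*log(7).

-11*log(3) + 4*log(7)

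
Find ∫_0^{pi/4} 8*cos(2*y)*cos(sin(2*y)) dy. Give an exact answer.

4*sin(1)

Let u = sin(2*y), so du = 2*cos(2*y) dy. When y = 0, u = 0; when y = pi/4, u = 1.
The integral becomes 4·∫ cos(u) du from 0 to 1, with antiderivative 4*sin(u).
Back in y: F(y) = 4*sin(sin(2*y)).
Then F(pi/4) - F(0) = (4*sin(1)) - (0) = 4*sin(1).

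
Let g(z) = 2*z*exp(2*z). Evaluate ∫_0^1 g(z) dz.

Integrate by parts once (u = z, dv = 2*exp(2*z) dz).
An antiderivative is F(z) = (2*z - 1)*exp(2*z)/2.
Then F(1) - F(0) = (exp(2)/2) - (-1/2) = 1/2 + exp(2)/2.

1/2 + exp(2)/2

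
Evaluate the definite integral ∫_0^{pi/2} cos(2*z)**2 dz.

Use the identity cos^2(2*z) = (1 + cos(4*z))/2.
An antiderivative is F(z) = z/2 + sin(4*z)/8.
Then F(pi/2) - F(0) = (pi/4) - (0) = pi/4.

pi/4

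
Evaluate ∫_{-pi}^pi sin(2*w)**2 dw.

pi

Use the identity sin^2(2*w) = (1 - cos(4*w))/2.
An antiderivative is F(w) = w/2 - sin(4*w)/8.
Then F(pi) - F(-pi) = (pi/2) - (-pi/2) = pi.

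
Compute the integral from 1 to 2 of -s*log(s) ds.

3/4 - log(4)

Integrate by parts once (u = ln s, dv = -s ds).
An antiderivative is F(s) = -s**2*(2*log(s) - 1)/4.
Then F(2) - F(1) = (1 - log(4)) - (1/4) = 3/4 - log(4).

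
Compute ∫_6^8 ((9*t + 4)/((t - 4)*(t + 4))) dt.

-4*log(5) + 4*log(3) + 9*log(2)

Factor the denominator: t**2 - 16 = (t + 4)(t - 4).
Partial fractions: (9*t + 4)/((t - 4)*(t + 4)) = 4/(t + 4) + 5/(t - 4).
An antiderivative is F(t) = 5*log(t - 4) + 4*log(t + 4).
Then F(8) - F(6) = (4*log(3) + 18*log(2)) - (9*log(2) + 4*log(5)) = -4*log(5) + 4*log(3) + 9*log(2).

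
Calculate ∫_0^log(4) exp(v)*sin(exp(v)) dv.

cos(1) - cos(4)

Let u = exp(v), so du = exp(v) dv. When v = 0, u = 1; when v = log(4), u = 4.
The integral becomes ∫ sin(u) du from 1 to 4, with antiderivative -cos(u).
Back in v: F(v) = -cos(exp(v)).
Then F(log(4)) - F(0) = (-cos(4)) - (-cos(1)) = cos(1) - cos(4).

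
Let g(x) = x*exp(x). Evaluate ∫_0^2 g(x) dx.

Integrate by parts once (u = x, dv = exp(x) dx).
An antiderivative is F(x) = (x - 1)*exp(x).
Then F(2) - F(0) = (exp(2)) - (-1) = 1 + exp(2).

1 + exp(2)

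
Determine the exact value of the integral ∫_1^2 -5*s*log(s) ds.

Integrate by parts once (u = ln s, dv = -5*s ds).
An antiderivative is F(s) = -5*s**2*(2*log(s) - 1)/4.
Then F(2) - F(1) = (5 - 10*log(2)) - (5/4) = 15/4 - 10*log(2).

15/4 - 10*log(2)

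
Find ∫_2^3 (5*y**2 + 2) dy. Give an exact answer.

By the power rule, an antiderivative is F(y) = 5*y**3/3 + 2*y.
Then F(3) - F(2) = (51) - (52/3) = 101/3.

101/3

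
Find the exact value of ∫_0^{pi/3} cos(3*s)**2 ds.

pi/6

Use the identity cos^2(3*s) = (1 + cos(6*s))/2.
An antiderivative is F(s) = s/2 + sin(6*s)/12.
Then F(pi/3) - F(0) = (pi/6) - (0) = pi/6.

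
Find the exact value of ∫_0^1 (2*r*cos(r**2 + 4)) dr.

Let u = r**2 + 4, so du = 2*r dr. When r = 0, u = 4; when r = 1, u = 5.
The integral becomes ∫ cos(u) du from 4 to 5, with antiderivative sin(u).
Back in r: F(r) = sin(r**2 + 4).
Then F(1) - F(0) = (sin(5)) - (sin(4)) = sin(5) - sin(4).

sin(5) - sin(4)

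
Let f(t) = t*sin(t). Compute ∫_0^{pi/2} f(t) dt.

1

Integrate by parts once (u = t, dv = sin(t) dt).
An antiderivative is F(t) = -t*cos(t) + sin(t).
Then F(pi/2) - F(0) = (1) - (0) = 1.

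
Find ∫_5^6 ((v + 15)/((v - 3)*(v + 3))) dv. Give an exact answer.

log(8/3)

Factor the denominator: v**2 - 9 = (v + 3)(v - 3).
Partial fractions: (v + 15)/((v - 3)*(v + 3)) = -2/(v + 3) + 3/(v - 3).
An antiderivative is F(v) = 3*log(v - 3) - 2*log(v + 3).
Then F(6) - F(5) = (-log(3)) - (-log(8)) = log(8/3).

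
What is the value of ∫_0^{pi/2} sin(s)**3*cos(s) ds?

1/4

Let u = sin(s), so du = cos(s) ds. When s = 0, u = 0; when s = pi/2, u = 1.
The integral becomes ∫ u**3 du from 0 to 1, with antiderivative u**4/4.
Back in s: F(s) = sin(s)**4/4.
Then F(pi/2) - F(0) = (1/4) - (0) = 1/4.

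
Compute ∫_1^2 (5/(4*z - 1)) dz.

-5*log(3)/4 + 5*log(7)/4

An antiderivative is F(z) = 5*log(4*z - 1)/4.
Then F(2) - F(1) = (5*log(7)/4) - (5*log(3)/4) = -5*log(3)/4 + 5*log(7)/4.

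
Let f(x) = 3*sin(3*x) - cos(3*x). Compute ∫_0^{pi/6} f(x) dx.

An antiderivative is F(x) = -sin(3*x)/3 - cos(3*x).
Then F(pi/6) - F(0) = (-1/3) - (-1) = 2/3.

2/3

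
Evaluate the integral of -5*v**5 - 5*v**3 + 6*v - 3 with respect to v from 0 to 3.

-2763/4

By the power rule, an antiderivative is F(v) = -5*v**6/6 - 5*v**4/4 + 3*v**2 - 3*v.
Then F(3) - F(0) = (-2763/4) - (0) = -2763/4.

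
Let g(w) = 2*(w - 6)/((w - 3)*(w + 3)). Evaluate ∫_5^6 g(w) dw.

Factor the denominator: w**2 - 9 = (w + 3)(w - 3).
Partial fractions: 2*(w - 6)/((w - 3)*(w + 3)) = 3/(w + 3) - 1/(w - 3).
An antiderivative is F(w) = -log(w - 3) + 3*log(w + 3).
Then F(6) - F(5) = (5*log(3)) - (8*log(2)) = -8*log(2) + 5*log(3).

-8*log(2) + 5*log(3)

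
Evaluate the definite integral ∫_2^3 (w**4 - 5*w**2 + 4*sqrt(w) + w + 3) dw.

-16*sqrt(2)/3 + 8*sqrt(3) + 481/30

By the power rule, an antiderivative is F(w) = w**5/5 + 8*w**(3/2)/3 - 5*w**3/3 + w**2/2 + 3*w.
Then F(3) - F(2) = (8*sqrt(3) + 171/10) - (16/15 + 16*sqrt(2)/3) = -16*sqrt(2)/3 + 8*sqrt(3) + 481/30.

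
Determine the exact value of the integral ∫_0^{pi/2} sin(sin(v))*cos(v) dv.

1 - cos(1)

Let u = sin(v), so du = cos(v) dv. When v = 0, u = 0; when v = pi/2, u = 1.
The integral becomes ∫ sin(u) du from 0 to 1, with antiderivative -cos(u).
Back in v: F(v) = -cos(sin(v)).
Then F(pi/2) - F(0) = (-cos(1)) - (-1) = 1 - cos(1).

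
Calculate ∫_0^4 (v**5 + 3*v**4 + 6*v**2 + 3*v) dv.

21736/15

By the power rule, an antiderivative is F(v) = v**6/6 + 3*v**5/5 + 2*v**3 + 3*v**2/2.
Then F(4) - F(0) = (21736/15) - (0) = 21736/15.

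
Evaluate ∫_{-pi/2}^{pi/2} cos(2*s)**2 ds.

Use the identity cos^2(2*s) = (1 + cos(4*s))/2.
An antiderivative is F(s) = s/2 + sin(4*s)/8.
Then F(pi/2) - F(-pi/2) = (pi/4) - (-pi/4) = pi/2.

pi/2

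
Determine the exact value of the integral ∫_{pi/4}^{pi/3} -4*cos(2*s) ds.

2 - sqrt(3)

An antiderivative is F(s) = -2*sin(2*s).
Then F(pi/3) - F(pi/4) = (-sqrt(3)) - (-2) = 2 - sqrt(3).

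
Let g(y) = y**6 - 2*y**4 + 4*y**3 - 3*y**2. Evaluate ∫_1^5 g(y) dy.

364384/35

By the power rule, an antiderivative is F(y) = y**7/7 - 2*y**5/5 + y**4 - y**3.
Then F(5) - F(1) = (72875/7) - (-9/35) = 364384/35.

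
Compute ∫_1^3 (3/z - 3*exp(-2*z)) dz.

An antiderivative is F(z) = 3*log(z) + 3*exp(-2*z)/2.
Then F(3) - F(1) = (3*exp(-6)/2 + 3*log(3)) - (3*exp(-2)/2) = -3*exp(-2)/2 + 3*exp(-6)/2 + 3*log(3).

-3*exp(-2)/2 + 3*exp(-6)/2 + 3*log(3)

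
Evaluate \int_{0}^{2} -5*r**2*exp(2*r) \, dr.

Integrate by parts twice (u = r^2, dv = -5*exp(2*r) dr).
An antiderivative is F(r) = (-10*r**2 + 10*r - 5)*exp(2*r)/4.
Then F(2) - F(0) = (-25*exp(4)/4) - (-5/4) = 5/4 - 25*exp(4)/4.

5/4 - 25*exp(4)/4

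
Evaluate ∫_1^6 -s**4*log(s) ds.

311 - 7776*log(6)/5

Integrate by parts once (u = ln s, dv = -s**4 ds).
An antiderivative is F(s) = -s**5*(5*log(s) - 1)/25.
Then F(6) - F(1) = (7776/25 - 7776*log(6)/5) - (1/25) = 311 - 7776*log(6)/5.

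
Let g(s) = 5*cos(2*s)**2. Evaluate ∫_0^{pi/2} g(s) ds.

Use the identity cos^2(2*s) = (1 + cos(4*s))/2.
An antiderivative is F(s) = 5*s/2 + 5*sin(4*s)/8.
Then F(pi/2) - F(0) = (5*pi/4) - (0) = 5*pi/4.

5*pi/4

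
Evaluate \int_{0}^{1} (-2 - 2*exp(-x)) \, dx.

-4 + 2*exp(-1)

An antiderivative is F(x) = -2*x + 2*exp(-x).
Then F(1) - F(0) = (-2 + 2*exp(-1)) - (2) = -4 + 2*exp(-1).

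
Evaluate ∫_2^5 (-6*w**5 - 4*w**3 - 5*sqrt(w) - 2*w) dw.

-16191 - 50*sqrt(5)/3 + 20*sqrt(2)/3

By the power rule, an antiderivative is F(w) = -w**6 - w**4 - 10*w**(3/2)/3 - w**2.
Then F(5) - F(2) = (-16275 - 50*sqrt(5)/3) - (-84 - 20*sqrt(2)/3) = -16191 - 50*sqrt(5)/3 + 20*sqrt(2)/3.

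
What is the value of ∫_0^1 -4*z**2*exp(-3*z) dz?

-8/27 + 68*exp(-3)/27

Integrate by parts twice (u = z^2, dv = -4*exp(-3*z) dz).
An antiderivative is F(z) = (36*z**2 + 24*z + 8)*exp(-3*z)/27.
Then F(1) - F(0) = (68*exp(-3)/27) - (8/27) = -8/27 + 68*exp(-3)/27.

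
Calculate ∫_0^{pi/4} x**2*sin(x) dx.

Integrate by parts twice (u = x^2, dv = sin(x) dx).
An antiderivative is F(x) = -x**2*cos(x) + 2*x*sin(x) + 2*cos(x).
Then F(pi/4) - F(0) = (sqrt(2)*(-pi**2 + 8*pi + 32)/32) - (2) = -2 - sqrt(2)*pi**2/32 + sqrt(2)*pi/4 + sqrt(2).

-2 - sqrt(2)*pi**2/32 + sqrt(2)*pi/4 + sqrt(2)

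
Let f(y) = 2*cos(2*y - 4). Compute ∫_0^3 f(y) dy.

sin(4) + sin(2)

Let u = 2*y - 4, so du = 2 dy. When y = 0, u = -4; when y = 3, u = 2.
The integral becomes ∫ cos(u) du from -4 to 2, with antiderivative sin(u).
Back in y: F(y) = sin(2*y - 4).
Then F(3) - F(0) = (sin(2)) - (-sin(4)) = sin(4) + sin(2).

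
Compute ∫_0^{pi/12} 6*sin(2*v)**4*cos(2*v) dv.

3/160

Let u = sin(2*v), so du = 2*cos(2*v) dv. When v = 0, u = 0; when v = pi/12, u = 1/2.
The integral becomes 3·∫ u**4 du from 0 to 1/2, with antiderivative 3*u**5/5.
Back in v: F(v) = 3*sin(2*v)**5/5.
Then F(pi/12) - F(0) = (3/160) - (0) = 3/160.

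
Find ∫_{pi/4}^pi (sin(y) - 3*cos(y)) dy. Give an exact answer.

1 + 2*sqrt(2)

An antiderivative is F(y) = -3*sin(y) - cos(y).
Then F(pi) - F(pi/4) = (1) - (-2*sqrt(2)) = 1 + 2*sqrt(2).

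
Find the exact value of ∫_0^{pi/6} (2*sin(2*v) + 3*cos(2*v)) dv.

1/2 + 3*sqrt(3)/4

An antiderivative is F(v) = 3*sin(2*v)/2 - cos(2*v).
Then F(pi/6) - F(0) = (-1/2 + 3*sqrt(3)/4) - (-1) = 1/2 + 3*sqrt(3)/4.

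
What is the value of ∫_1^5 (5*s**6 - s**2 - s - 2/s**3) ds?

29267996/525

By the power rule, an antiderivative is F(s) = 5*s**7/7 - s**3/3 - s**2/2 + s**(-2).
Then F(5) - F(1) = (58536917/1050) - (37/42) = 29267996/525.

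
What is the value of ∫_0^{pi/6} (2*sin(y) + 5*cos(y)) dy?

9/2 - sqrt(3)

An antiderivative is F(y) = 5*sin(y) - 2*cos(y).
Then F(pi/6) - F(0) = (5/2 - sqrt(3)) - (-2) = 9/2 - sqrt(3).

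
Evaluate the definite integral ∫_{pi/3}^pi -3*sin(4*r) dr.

An antiderivative is F(r) = 3*cos(4*r)/4.
Then F(pi) - F(pi/3) = (3/4) - (-3/8) = 9/8.

9/8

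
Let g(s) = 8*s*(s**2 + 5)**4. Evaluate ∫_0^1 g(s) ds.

18604/5

Let u = s**2 + 5, so du = 2*s ds. When s = 0, u = 5; when s = 1, u = 6.
The integral becomes 4·∫ u**4 du from 5 to 6, with antiderivative 4*u**5/5.
Back in s: F(s) = 4*(s**2 + 5)**5/5.
Then F(1) - F(0) = (31104/5) - (2500) = 18604/5.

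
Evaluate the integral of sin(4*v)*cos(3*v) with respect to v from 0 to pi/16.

-cos(pi/16)/2 - sin(pi/16)/14 + 4/7

Use the identity sin(4*v)cos(3*v) = [sin(7*v) + sin(v)]/2.
An antiderivative is F(v) = -cos(v)/2 - cos(7*v)/14.
Then F(pi/16) - F(0) = (-cos(pi/16)/2 - sin(pi/16)/14) - (-4/7) = -cos(pi/16)/2 - sin(pi/16)/14 + 4/7.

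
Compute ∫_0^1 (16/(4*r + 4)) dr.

Let u = 4*r + 4, so du = 4 dr. When r = 0, u = 4; when r = 1, u = 8.
The integral becomes 4·∫ 1/u du from 4 to 8, with antiderivative 4*log(u).
Back in r: F(r) = 4*log(4*r + 4).
Then F(1) - F(0) = (12*log(2)) - (8*log(2)) = log(16).

log(16)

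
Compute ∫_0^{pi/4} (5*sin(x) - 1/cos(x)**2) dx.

4 - 5*sqrt(2)/2

An antiderivative is F(x) = -5*cos(x) - tan(x).
Then F(pi/4) - F(0) = (-5*sqrt(2)/2 - 1) - (-5) = 4 - 5*sqrt(2)/2.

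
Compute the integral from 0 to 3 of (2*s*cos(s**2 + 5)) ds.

-sin(5) + sin(14)

Let u = s**2 + 5, so du = 2*s ds. When s = 0, u = 5; when s = 3, u = 14.
The integral becomes ∫ cos(u) du from 5 to 14, with antiderivative sin(u).
Back in s: F(s) = sin(s**2 + 5).
Then F(3) - F(0) = (sin(14)) - (sin(5)) = -sin(5) + sin(14).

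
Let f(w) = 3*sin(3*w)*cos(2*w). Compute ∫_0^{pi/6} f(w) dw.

Use the identity sin(3*w)cos(2*w) = [sin(5*w) + sin(w)]/2.
An antiderivative is F(w) = -3*cos(w)/2 - 3*cos(5*w)/10.
Then F(pi/6) - F(0) = (-3*sqrt(3)/5) - (-9/5) = 9/5 - 3*sqrt(3)/5.

9/5 - 3*sqrt(3)/5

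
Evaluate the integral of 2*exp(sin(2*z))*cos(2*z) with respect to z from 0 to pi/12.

-1 + exp(1/2)

Let u = sin(2*z), so du = 2*cos(2*z) dz. When z = 0, u = 0; when z = pi/12, u = 1/2.
The integral becomes ∫ exp(u) du from 0 to 1/2, with antiderivative exp(u).
Back in z: F(z) = exp(sin(2*z)).
Then F(pi/12) - F(0) = (exp(1/2)) - (1) = -1 + exp(1/2).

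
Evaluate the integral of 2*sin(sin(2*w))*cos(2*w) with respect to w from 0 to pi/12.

1 - cos(1/2)

Let u = sin(2*w), so du = 2*cos(2*w) dw. When w = 0, u = 0; when w = pi/12, u = 1/2.
The integral becomes ∫ sin(u) du from 0 to 1/2, with antiderivative -cos(u).
Back in w: F(w) = -cos(sin(2*w)).
Then F(pi/12) - F(0) = (-cos(1/2)) - (-1) = 1 - cos(1/2).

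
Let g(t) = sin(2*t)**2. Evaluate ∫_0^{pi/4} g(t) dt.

Use the identity sin^2(2*t) = (1 - cos(4*t))/2.
An antiderivative is F(t) = t/2 - sin(4*t)/8.
Then F(pi/4) - F(0) = (pi/8) - (0) = pi/8.

pi/8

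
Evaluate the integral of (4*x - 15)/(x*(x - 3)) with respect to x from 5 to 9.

Factor the denominator: x**2 - 3*x = x(x - 3).
Partial fractions: (4*x - 15)/(x*(x - 3)) = 5/x - 1/(x - 3).
An antiderivative is F(x) = 5*log(x) - log(x - 3).
Then F(9) - F(5) = (-log(2) + 9*log(3)) - (-log(2) + 5*log(5)) = -5*log(5) + 9*log(3).

-5*log(5) + 9*log(3)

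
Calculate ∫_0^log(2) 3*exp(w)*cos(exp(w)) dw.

Let u = exp(w), so du = exp(w) dw. When w = 0, u = 1; when w = log(2), u = 2.
The integral becomes 3·∫ cos(u) du from 1 to 2, with antiderivative 3*sin(u).
Back in w: F(w) = 3*sin(exp(w)).
Then F(log(2)) - F(0) = (3*sin(2)) - (3*sin(1)) = -3*sin(1) + 3*sin(2).

-3*sin(1) + 3*sin(2)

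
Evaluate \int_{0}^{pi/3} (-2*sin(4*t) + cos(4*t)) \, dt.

An antiderivative is F(t) = sin(4*t)/4 + cos(4*t)/2.
Then F(pi/3) - F(0) = (-1/4 - sqrt(3)/8) - (1/2) = -3/4 - sqrt(3)/8.

-3/4 - sqrt(3)/8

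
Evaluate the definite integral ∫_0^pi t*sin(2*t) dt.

-pi/2

Integrate by parts once (u = t, dv = sin(2*t) dt).
An antiderivative is F(t) = -t*cos(2*t)/2 + sin(2*t)/4.
Then F(pi) - F(0) = (-pi/2) - (0) = -pi/2.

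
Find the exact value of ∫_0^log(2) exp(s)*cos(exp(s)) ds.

Let u = exp(s), so du = exp(s) ds. When s = 0, u = 1; when s = log(2), u = 2.
The integral becomes ∫ cos(u) du from 1 to 2, with antiderivative sin(u).
Back in s: F(s) = sin(exp(s)).
Then F(log(2)) - F(0) = (sin(2)) - (sin(1)) = -sin(1) + sin(2).

-sin(1) + sin(2)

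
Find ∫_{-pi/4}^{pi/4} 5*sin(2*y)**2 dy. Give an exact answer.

5*pi/4

Use the identity sin^2(2*y) = (1 - cos(4*y))/2.
An antiderivative is F(y) = 5*y/2 - 5*sin(4*y)/8.
Then F(pi/4) - F(-pi/4) = (5*pi/8) - (-5*pi/8) = 5*pi/4.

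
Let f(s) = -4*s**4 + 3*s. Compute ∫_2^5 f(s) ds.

-24429/10

By the power rule, an antiderivative is F(s) = -4*s**5/5 + 3*s**2/2.
Then F(5) - F(2) = (-4925/2) - (-98/5) = -24429/10.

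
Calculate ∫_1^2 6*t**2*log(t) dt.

-14/3 + 16*log(2)

Integrate by parts once (u = ln t, dv = 6*t**2 dt).
An antiderivative is F(t) = 2*t**3*(3*log(t) - 1)/3.
Then F(2) - F(1) = (-16/3 + 16*log(2)) - (-2/3) = -14/3 + 16*log(2).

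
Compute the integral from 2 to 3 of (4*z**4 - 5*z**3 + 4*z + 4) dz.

2031/20

By the power rule, an antiderivative is F(z) = 4*z**5/5 - 5*z**4/4 + 2*z**2 + 4*z.
Then F(3) - F(2) = (2463/20) - (108/5) = 2031/20.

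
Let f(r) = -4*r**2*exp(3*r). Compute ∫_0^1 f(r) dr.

Integrate by parts twice (u = r^2, dv = -4*exp(3*r) dr).
An antiderivative is F(r) = (-36*r**2 + 24*r - 8)*exp(3*r)/27.
Then F(1) - F(0) = (-20*exp(3)/27) - (-8/27) = 8/27 - 20*exp(3)/27.

8/27 - 20*exp(3)/27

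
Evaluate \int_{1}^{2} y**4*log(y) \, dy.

-31/25 + 32*log(2)/5

Integrate by parts once (u = ln y, dv = y**4 dy).
An antiderivative is F(y) = y**5*(5*log(y) - 1)/25.
Then F(2) - F(1) = (-32/25 + 32*log(2)/5) - (-1/25) = -31/25 + 32*log(2)/5.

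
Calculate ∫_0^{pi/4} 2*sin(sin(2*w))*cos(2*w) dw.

Let u = sin(2*w), so du = 2*cos(2*w) dw. When w = 0, u = 0; when w = pi/4, u = 1.
The integral becomes ∫ sin(u) du from 0 to 1, with antiderivative -cos(u).
Back in w: F(w) = -cos(sin(2*w)).
Then F(pi/4) - F(0) = (-cos(1)) - (-1) = 1 - cos(1).

1 - cos(1)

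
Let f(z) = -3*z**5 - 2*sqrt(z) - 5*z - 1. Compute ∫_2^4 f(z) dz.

-6176/3 + 8*sqrt(2)/3

By the power rule, an antiderivative is F(z) = -z**6/2 - 4*z**(3/2)/3 - 5*z**2/2 - z.
Then F(4) - F(2) = (-6308/3) - (-44 - 8*sqrt(2)/3) = -6176/3 + 8*sqrt(2)/3.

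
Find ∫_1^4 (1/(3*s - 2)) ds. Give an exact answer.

An antiderivative is F(s) = log(3*s - 2)/3.
Then F(4) - F(1) = (log(10)/3) - (0) = log(10)/3.

log(10)/3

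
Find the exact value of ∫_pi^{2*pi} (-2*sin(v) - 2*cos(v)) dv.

An antiderivative is F(v) = -2*sin(v) + 2*cos(v).
Then F(2*pi) - F(pi) = (2) - (-2) = 4.

4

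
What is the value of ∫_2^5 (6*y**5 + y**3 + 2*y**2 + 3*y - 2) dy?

63267/4

By the power rule, an antiderivative is F(y) = y**6 + y**4/4 + 2*y**3/3 + 3*y**2/2 - 2*y.
Then F(5) - F(2) = (190705/12) - (226/3) = 63267/4.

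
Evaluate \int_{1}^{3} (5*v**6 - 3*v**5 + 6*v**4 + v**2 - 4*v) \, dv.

155452/105

By the power rule, an antiderivative is F(v) = 5*v**7/7 - v**6/2 + 6*v**5/5 + v**3/3 - 2*v**2.
Then F(3) - F(1) = (103617/70) - (-53/210) = 155452/105.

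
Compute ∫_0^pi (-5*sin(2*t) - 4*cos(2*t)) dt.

An antiderivative is F(t) = -2*sin(2*t) + 5*cos(2*t)/2.
Then F(pi) - F(0) = (5/2) - (5/2) = 0.

0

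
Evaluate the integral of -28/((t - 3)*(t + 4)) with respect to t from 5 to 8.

Factor the denominator: t**2 + t - 12 = (t + 4)(t - 3).
Partial fractions: -28/((t - 3)*(t + 4)) = 4/(t + 4) - 4/(t - 3).
An antiderivative is F(t) = -4*log(t - 3) + 4*log(t + 4).
Then F(8) - F(5) = (-4*log(5) + 4*log(3) + 8*log(2)) - (-4*log(2) + 8*log(3)) = -4*log(5) - 4*log(3) + 12*log(2).

-4*log(5) - 4*log(3) + 12*log(2)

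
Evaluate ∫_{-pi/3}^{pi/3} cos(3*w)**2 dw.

Use the identity cos^2(3*w) = (1 + cos(6*w))/2.
An antiderivative is F(w) = w/2 + sin(6*w)/12.
Then F(pi/3) - F(-pi/3) = (pi/6) - (-pi/6) = pi/3.

pi/3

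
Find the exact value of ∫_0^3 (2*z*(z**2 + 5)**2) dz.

873

Let u = z**2 + 5, so du = 2*z dz. When z = 0, u = 5; when z = 3, u = 14.
The integral becomes ∫ u**2 du from 5 to 14, with antiderivative u**3/3.
Back in z: F(z) = (z**2 + 5)**3/3.
Then F(3) - F(0) = (2744/3) - (125/3) = 873.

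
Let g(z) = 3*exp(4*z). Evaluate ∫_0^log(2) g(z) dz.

45/4

Let u = exp(z), so du = exp(z) dz. When z = 0, u = 1; when z = log(2), u = 2.
The integral becomes 3·∫ u**3 du from 1 to 2, with antiderivative 3*u**4/4.
Back in z: F(z) = 3*exp(4*z)/4.
Then F(log(2)) - F(0) = (12) - (3/4) = 45/4.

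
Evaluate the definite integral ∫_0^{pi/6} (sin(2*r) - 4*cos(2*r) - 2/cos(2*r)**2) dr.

1/4 - 2*sqrt(3)

An antiderivative is F(r) = -2*sin(2*r) - cos(2*r)/2 - tan(2*r).
Then F(pi/6) - F(0) = (-2*sqrt(3) - 1/4) - (-1/2) = 1/4 - 2*sqrt(3).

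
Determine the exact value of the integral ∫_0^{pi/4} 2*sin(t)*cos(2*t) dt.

Use the identity sin(t)cos(2*t) = [sin(3*t) + sin(-t)]/2.
An antiderivative is F(t) = cos(t) - cos(3*t)/3.
Then F(pi/4) - F(0) = (2*sqrt(2)/3) - (2/3) = -2/3 + 2*sqrt(2)/3.

-2/3 + 2*sqrt(2)/3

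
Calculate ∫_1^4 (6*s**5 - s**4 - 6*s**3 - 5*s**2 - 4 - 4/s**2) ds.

By the power rule, an antiderivative is F(s) = s**6 - s**5/5 - 3*s**4/2 - 5*s**3/3 - 4*s + 4/s.
Then F(4) - F(1) = (50783/15) - (-71/30) = 33879/10.

33879/10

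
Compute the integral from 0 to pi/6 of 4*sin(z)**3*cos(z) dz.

Let u = sin(z), so du = cos(z) dz. When z = 0, u = 0; when z = pi/6, u = 1/2.
The integral becomes 4·∫ u**3 du from 0 to 1/2, with antiderivative u**4.
Back in z: F(z) = sin(z)**4.
Then F(pi/6) - F(0) = (1/16) - (0) = 1/16.

1/16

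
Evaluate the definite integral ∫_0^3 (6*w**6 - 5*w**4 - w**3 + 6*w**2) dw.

By the power rule, an antiderivative is F(w) = 6*w**7/7 - w**5 - w**4/4 + 2*w**3.
Then F(3) - F(0) = (46629/28) - (0) = 46629/28.

46629/28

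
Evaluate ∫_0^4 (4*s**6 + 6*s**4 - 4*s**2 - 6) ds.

By the power rule, an antiderivative is F(s) = 4*s**7/7 + 6*s**5/5 - 4*s**3/3 - 6*s.
Then F(4) - F(0) = (1100584/105) - (0) = 1100584/105.

1100584/105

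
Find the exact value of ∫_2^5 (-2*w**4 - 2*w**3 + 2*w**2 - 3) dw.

By the power rule, an antiderivative is F(w) = -2*w**5/5 - w**4/2 + 2*w**3/3 - 3*w.
Then F(5) - F(2) = (-8965/6) - (-322/15) = -14727/10.

-14727/10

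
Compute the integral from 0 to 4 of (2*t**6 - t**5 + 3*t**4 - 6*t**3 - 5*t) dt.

By the power rule, an antiderivative is F(t) = 2*t**7/7 - t**6/6 + 3*t**5/5 - 3*t**4/2 - 5*t**2/2.
Then F(4) - F(0) = (439832/105) - (0) = 439832/105.

439832/105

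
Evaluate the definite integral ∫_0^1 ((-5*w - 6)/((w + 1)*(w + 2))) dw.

log(8/81)

Factor the denominator: w**2 + 3*w + 2 = (w + 2)(w + 1).
Partial fractions: (-5*w - 6)/((w + 1)*(w + 2)) = -4/(w + 2) - 1/(w + 1).
An antiderivative is F(w) = -log(w + 1) - 4*log(w + 2).
Then F(1) - F(0) = (-4*log(3) - log(2)) - (-log(16)) = log(8/81).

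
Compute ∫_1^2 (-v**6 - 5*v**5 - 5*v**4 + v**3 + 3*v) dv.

By the power rule, an antiderivative is F(v) = -v**7/7 - 5*v**6/6 - v**5 + v**4/4 + 3*v**2/2.
Then F(2) - F(1) = (-1966/21) - (-19/84) = -2615/28.

-2615/28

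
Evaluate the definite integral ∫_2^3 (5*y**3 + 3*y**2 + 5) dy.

421/4

By the power rule, an antiderivative is F(y) = 5*y**4/4 + y**3 + 5*y.
Then F(3) - F(2) = (573/4) - (38) = 421/4.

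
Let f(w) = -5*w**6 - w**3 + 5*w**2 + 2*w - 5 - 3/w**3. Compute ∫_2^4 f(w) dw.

By the power rule, an antiderivative is F(w) = -5*w**7/7 - w**4/4 + 5*w**3/3 + w**2 - 5*w + 3/(2*w**2).
Then F(4) - F(2) = (-7838273/672) - (-14737/168) = -7779325/672.

-7779325/672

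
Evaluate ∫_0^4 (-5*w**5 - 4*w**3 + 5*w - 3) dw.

-10924/3

By the power rule, an antiderivative is F(w) = -5*w**6/6 - w**4 + 5*w**2/2 - 3*w.
Then F(4) - F(0) = (-10924/3) - (0) = -10924/3.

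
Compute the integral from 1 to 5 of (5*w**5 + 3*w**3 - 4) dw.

By the power rule, an antiderivative is F(w) = 5*w**6/6 + 3*w**4/4 - 4*w.
Then F(5) - F(1) = (161635/12) - (-29/12) = 13472.

13472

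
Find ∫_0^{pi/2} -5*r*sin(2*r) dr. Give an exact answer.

Integrate by parts once (u = r, dv = -5*sin(2*r) dr).
An antiderivative is F(r) = 5*r*cos(2*r)/2 - 5*sin(2*r)/4.
Then F(pi/2) - F(0) = (-5*pi/4) - (0) = -5*pi/4.

-5*pi/4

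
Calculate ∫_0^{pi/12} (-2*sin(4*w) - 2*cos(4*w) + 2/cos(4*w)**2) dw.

An antiderivative is F(w) = -sin(4*w)/2 + cos(4*w)/2 + tan(4*w)/2.
Then F(pi/12) - F(0) = (1/4 + sqrt(3)/4) - (1/2) = -1/4 + sqrt(3)/4.

-1/4 + sqrt(3)/4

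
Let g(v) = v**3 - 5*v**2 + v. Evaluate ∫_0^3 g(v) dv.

By the power rule, an antiderivative is F(v) = v**4/4 - 5*v**3/3 + v**2/2.
Then F(3) - F(0) = (-81/4) - (0) = -81/4.

-81/4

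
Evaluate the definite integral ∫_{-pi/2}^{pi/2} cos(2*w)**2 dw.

Use the identity cos^2(2*w) = (1 + cos(4*w))/2.
An antiderivative is F(w) = w/2 + sin(4*w)/8.
Then F(pi/2) - F(-pi/2) = (pi/4) - (-pi/4) = pi/2.

pi/2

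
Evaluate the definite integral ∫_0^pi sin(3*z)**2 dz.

pi/2

Use the identity sin^2(3*z) = (1 - cos(6*z))/2.
An antiderivative is F(z) = z/2 - sin(6*z)/12.
Then F(pi) - F(0) = (pi/2) - (0) = pi/2.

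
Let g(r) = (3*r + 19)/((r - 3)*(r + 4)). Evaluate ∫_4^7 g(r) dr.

-log(11) + 11*log(2)

Factor the denominator: r**2 + r - 12 = (r + 4)(r - 3).
Partial fractions: (3*r + 19)/((r - 3)*(r + 4)) = -1/(r + 4) + 4/(r - 3).
An antiderivative is F(r) = 4*log(r - 3) - log(r + 4).
Then F(7) - F(4) = (-log(11) + 8*log(2)) - (-log(8)) = -log(11) + 11*log(2).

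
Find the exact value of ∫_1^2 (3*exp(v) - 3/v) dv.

-3*exp(1) - 3*log(2) + 3*exp(2)

An antiderivative is F(v) = 3*exp(v) - 3*log(v).
Then F(2) - F(1) = (-3*log(2) + 3*exp(2)) - (3*exp(1)) = -3*exp(1) - 3*log(2) + 3*exp(2).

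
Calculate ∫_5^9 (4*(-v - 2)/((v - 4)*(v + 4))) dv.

Factor the denominator: v**2 - 16 = (v + 4)(v - 4).
Partial fractions: 4*(-v - 2)/((v - 4)*(v + 4)) = -1/(v + 4) - 3/(v - 4).
An antiderivative is F(v) = -3*log(v - 4) - log(v + 4).
Then F(9) - F(5) = (-3*log(5) - log(13)) - (-log(9)) = -3*log(5) - log(13) + 2*log(3).

-3*log(5) - log(13) + 2*log(3)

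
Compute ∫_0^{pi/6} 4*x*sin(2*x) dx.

-pi/6 + sqrt(3)/2

Integrate by parts once (u = x, dv = 4*sin(2*x) dx).
An antiderivative is F(x) = -2*x*cos(2*x) + sin(2*x).
Then F(pi/6) - F(0) = (-pi/6 + sqrt(3)/2) - (0) = -pi/6 + sqrt(3)/2.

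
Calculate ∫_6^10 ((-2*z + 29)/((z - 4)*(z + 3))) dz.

-5*log(13) + 13*log(3)

Factor the denominator: z**2 - z - 12 = (z + 3)(z - 4).
Partial fractions: (-2*z + 29)/((z - 4)*(z + 3)) = -5/(z + 3) + 3/(z - 4).
An antiderivative is F(z) = 3*log(z - 4) - 5*log(z + 3).
Then F(10) - F(6) = (-5*log(13) + 3*log(2) + 3*log(3)) - (-10*log(3) + 3*log(2)) = -5*log(13) + 13*log(3).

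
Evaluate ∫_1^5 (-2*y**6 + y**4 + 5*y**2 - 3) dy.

-2257676/105

By the power rule, an antiderivative is F(y) = -2*y**7/7 + y**5/5 + 5*y**3/3 - 3*y.
Then F(5) - F(1) = (-451565/21) - (-149/105) = -2257676/105.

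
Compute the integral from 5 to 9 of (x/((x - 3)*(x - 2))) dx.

-2*log(7) + 5*log(3)

Factor the denominator: x**2 - 5*x + 6 = (x - 2)(x - 3).
Partial fractions: x/((x - 3)*(x - 2)) = -2/(x - 2) + 3/(x - 3).
An antiderivative is F(x) = 3*log(x - 3) - 2*log(x - 2).
Then F(9) - F(5) = (-2*log(7) + 3*log(2) + 3*log(3)) - (log(8/9)) = -2*log(7) + 5*log(3).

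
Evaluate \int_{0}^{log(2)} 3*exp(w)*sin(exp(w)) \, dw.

-3*cos(2) + 3*cos(1)

Let u = exp(w), so du = exp(w) dw. When w = 0, u = 1; when w = log(2), u = 2.
The integral becomes 3·∫ sin(u) du from 1 to 2, with antiderivative -3*cos(u).
Back in w: F(w) = -3*cos(exp(w)).
Then F(log(2)) - F(0) = (-3*cos(2)) - (-3*cos(1)) = -3*cos(2) + 3*cos(1).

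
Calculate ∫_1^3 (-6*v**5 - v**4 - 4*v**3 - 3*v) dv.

By the power rule, an antiderivative is F(v) = -v**6 - v**5/5 - v**4 - 3*v**2/2.
Then F(3) - F(1) = (-8721/10) - (-37/10) = -4342/5.

-4342/5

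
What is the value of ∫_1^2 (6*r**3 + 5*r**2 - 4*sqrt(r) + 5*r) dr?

133/3 - 16*sqrt(2)/3

By the power rule, an antiderivative is F(r) = 3*r**4/2 - 8*r**(3/2)/3 + 5*r**3/3 + 5*r**2/2.
Then F(2) - F(1) = (142/3 - 16*sqrt(2)/3) - (3) = 133/3 - 16*sqrt(2)/3.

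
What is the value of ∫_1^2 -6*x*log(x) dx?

9/2 - 12*log(2)

Integrate by parts once (u = ln x, dv = -6*x dx).
An antiderivative is F(x) = -3*x**2*(2*log(x) - 1)/2.
Then F(2) - F(1) = (6 - 12*log(2)) - (3/2) = 9/2 - 12*log(2).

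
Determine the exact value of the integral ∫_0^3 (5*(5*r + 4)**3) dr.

130065/4

Let u = 5*r + 4, so du = 5 dr. When r = 0, u = 4; when r = 3, u = 19.
The integral becomes ∫ u**3 du from 4 to 19, with antiderivative u**4/4.
Back in r: F(r) = (5*r + 4)**4/4.
Then F(3) - F(0) = (130321/4) - (64) = 130065/4.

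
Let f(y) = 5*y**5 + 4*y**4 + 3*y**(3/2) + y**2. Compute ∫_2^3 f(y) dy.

By the power rule, an antiderivative is F(y) = 5*y**6/6 + 6*y**(5/2)/5 + 4*y**5/5 + y**3/3.
Then F(3) - F(2) = (54*sqrt(3)/5 + 8109/10) - (24*sqrt(2)/5 + 408/5) = -24*sqrt(2)/5 + 54*sqrt(3)/5 + 7293/10.

-24*sqrt(2)/5 + 54*sqrt(3)/5 + 7293/10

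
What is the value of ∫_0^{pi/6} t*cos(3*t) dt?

Integrate by parts once (u = t, dv = cos(3*t) dt).
An antiderivative is F(t) = t*sin(3*t)/3 + cos(3*t)/9.
Then F(pi/6) - F(0) = (pi/18) - (1/9) = -1/9 + pi/18.

-1/9 + pi/18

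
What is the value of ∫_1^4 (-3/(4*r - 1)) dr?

An antiderivative is F(r) = -3*log(4*r - 1)/4.
Then F(4) - F(1) = (-3*log(15)/4) - (-3*log(3)/4) = -3*log(5)/4.

-3*log(5)/4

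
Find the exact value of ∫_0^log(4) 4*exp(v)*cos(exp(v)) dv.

Let u = exp(v), so du = exp(v) dv. When v = 0, u = 1; when v = log(4), u = 4.
The integral becomes 4·∫ cos(u) du from 1 to 4, with antiderivative 4*sin(u).
Back in v: F(v) = 4*sin(exp(v)).
Then F(log(4)) - F(0) = (4*sin(4)) - (4*sin(1)) = -4*sin(1) + 4*sin(4).

-4*sin(1) + 4*sin(4)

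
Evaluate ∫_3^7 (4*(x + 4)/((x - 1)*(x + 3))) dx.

-log(5) + 6*log(3)

Factor the denominator: x**2 + 2*x - 3 = (x + 3)(x - 1).
Partial fractions: 4*(x + 4)/((x - 1)*(x + 3)) = -1/(x + 3) + 5/(x - 1).
An antiderivative is F(x) = 5*log(x - 1) - log(x + 3).
Then F(7) - F(3) = (-log(5) + 4*log(2) + 5*log(3)) - (log(16/3)) = -log(5) + 6*log(3).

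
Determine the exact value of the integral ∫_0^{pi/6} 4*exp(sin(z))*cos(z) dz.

-4 + 4*exp(1/2)

Let u = sin(z), so du = cos(z) dz. When z = 0, u = 0; when z = pi/6, u = 1/2.
The integral becomes 4·∫ exp(u) du from 0 to 1/2, with antiderivative 4*exp(u).
Back in z: F(z) = 4*exp(sin(z)).
Then F(pi/6) - F(0) = (4*exp(1/2)) - (4) = -4 + 4*exp(1/2).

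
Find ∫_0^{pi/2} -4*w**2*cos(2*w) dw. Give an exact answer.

Integrate by parts twice (u = w^2, dv = -4*cos(2*w) dw).
An antiderivative is F(w) = -2*w**2*sin(2*w) - 2*w*cos(2*w) + sin(2*w).
Then F(pi/2) - F(0) = (pi) - (0) = pi.

pi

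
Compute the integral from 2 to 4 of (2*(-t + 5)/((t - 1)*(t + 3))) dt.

-4*log(7) + 2*log(3) + 4*log(5)

Factor the denominator: t**2 + 2*t - 3 = (t + 3)(t - 1).
Partial fractions: 2*(-t + 5)/((t - 1)*(t + 3)) = -4/(t + 3) + 2/(t - 1).
An antiderivative is F(t) = 2*log(t - 1) - 4*log(t + 3).
Then F(4) - F(2) = (-4*log(7) + 2*log(3)) - (-4*log(5)) = -4*log(7) + 2*log(3) + 4*log(5).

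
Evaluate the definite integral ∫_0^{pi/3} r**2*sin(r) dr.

-1 - pi**2/18 + sqrt(3)*pi/3

Integrate by parts twice (u = r^2, dv = sin(r) dr).
An antiderivative is F(r) = -r**2*cos(r) + 2*r*sin(r) + 2*cos(r).
Then F(pi/3) - F(0) = (-pi**2/18 + 1 + sqrt(3)*pi/3) - (2) = -1 - pi**2/18 + sqrt(3)*pi/3.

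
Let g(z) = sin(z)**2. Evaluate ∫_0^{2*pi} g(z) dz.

pi

Use the identity sin^2(z) = (1 - cos(2*z))/2.
An antiderivative is F(z) = z/2 - sin(2*z)/4.
Then F(2*pi) - F(0) = (pi) - (0) = pi.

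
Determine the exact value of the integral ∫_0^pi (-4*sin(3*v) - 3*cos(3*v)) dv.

An antiderivative is F(v) = -sin(3*v) + 4*cos(3*v)/3.
Then F(pi) - F(0) = (-4/3) - (4/3) = -8/3.

-8/3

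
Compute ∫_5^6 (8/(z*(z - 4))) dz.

log(25/9)

Factor the denominator: z**2 - 4*z = z(z - 4).
Partial fractions: 8/(z*(z - 4)) = -2/z + 2/(z - 4).
An antiderivative is F(z) = -2*log(z) + 2*log(z - 4).
Then F(6) - F(5) = (-log(9)) - (-log(25)) = log(25/9).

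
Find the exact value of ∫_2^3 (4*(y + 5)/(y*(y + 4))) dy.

-4*log(2) - log(7) + 6*log(3)

Factor the denominator: y**2 + 4*y = (y + 4)y.
Partial fractions: 4*(y + 5)/(y*(y + 4)) = -1/(y + 4) + 5/y.
An antiderivative is F(y) = 5*log(y) - log(y + 4).
Then F(3) - F(2) = (-log(7) + 5*log(3)) - (log(16/3)) = -4*log(2) - log(7) + 6*log(3).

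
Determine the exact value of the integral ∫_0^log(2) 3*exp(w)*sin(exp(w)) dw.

Let u = exp(w), so du = exp(w) dw. When w = 0, u = 1; when w = log(2), u = 2.
The integral becomes 3·∫ sin(u) du from 1 to 2, with antiderivative -3*cos(u).
Back in w: F(w) = -3*cos(exp(w)).
Then F(log(2)) - F(0) = (-3*cos(2)) - (-3*cos(1)) = -3*cos(2) + 3*cos(1).

-3*cos(2) + 3*cos(1)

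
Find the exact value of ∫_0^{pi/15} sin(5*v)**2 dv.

Use the identity sin^2(5*v) = (1 - cos(10*v))/2.
An antiderivative is F(v) = v/2 - sin(10*v)/20.
Then F(pi/15) - F(0) = (-sqrt(3)/40 + pi/30) - (0) = -sqrt(3)/40 + pi/30.

-sqrt(3)/40 + pi/30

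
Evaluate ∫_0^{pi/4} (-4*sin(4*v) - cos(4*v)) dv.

-2

An antiderivative is F(v) = -sin(4*v)/4 + cos(4*v).
Then F(pi/4) - F(0) = (-1) - (1) = -2.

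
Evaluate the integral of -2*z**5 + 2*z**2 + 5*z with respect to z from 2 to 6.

-15312

By the power rule, an antiderivative is F(z) = -z**6/3 + 2*z**3/3 + 5*z**2/2.
Then F(6) - F(2) = (-15318) - (-6) = -15312.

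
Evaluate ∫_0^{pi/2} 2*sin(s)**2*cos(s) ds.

2/3

Let u = sin(s), so du = cos(s) ds. When s = 0, u = 0; when s = pi/2, u = 1.
The integral becomes 2·∫ u**2 du from 0 to 1, with antiderivative 2*u**3/3.
Back in s: F(s) = 2*sin(s)**3/3.
Then F(pi/2) - F(0) = (2/3) - (0) = 2/3.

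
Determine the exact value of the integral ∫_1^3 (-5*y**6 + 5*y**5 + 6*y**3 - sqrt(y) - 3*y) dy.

By the power rule, an antiderivative is F(y) = -5*y**7/7 + 5*y**6/6 + 3*y**4/2 - 2*y**(3/2)/3 - 3*y**2/2.
Then F(3) - F(1) = (-11853/14 - 2*sqrt(3)) - (-23/42) = -17768/21 - 2*sqrt(3).

-17768/21 - 2*sqrt(3)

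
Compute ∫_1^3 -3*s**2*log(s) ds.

26/3 - 27*log(3)

Integrate by parts once (u = ln s, dv = -3*s**2 ds).
An antiderivative is F(s) = -s**3*(3*log(s) - 1)/3.
Then F(3) - F(1) = (9 - 27*log(3)) - (1/3) = 26/3 - 27*log(3).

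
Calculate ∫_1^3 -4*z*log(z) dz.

Integrate by parts once (u = ln z, dv = -4*z dz).
An antiderivative is F(z) = -z**2*(2*log(z) - 1).
Then F(3) - F(1) = (9 - 18*log(3)) - (1) = 8 - 18*log(3).

8 - 18*log(3)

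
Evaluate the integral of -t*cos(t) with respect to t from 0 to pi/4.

Integrate by parts once (u = t, dv = -cos(t) dt).
An antiderivative is F(t) = -t*sin(t) - cos(t).
Then F(pi/4) - F(0) = (sqrt(2)*(-4 - pi)/8) - (-1) = -sqrt(2)/2 - sqrt(2)*pi/8 + 1.

-sqrt(2)/2 - sqrt(2)*pi/8 + 1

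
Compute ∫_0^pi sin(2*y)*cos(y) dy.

4/3

Use the identity sin(2*y)cos(y) = [sin(3*y) + sin(y)]/2.
An antiderivative is F(y) = -cos(y)/2 - cos(3*y)/6.
Then F(pi) - F(0) = (2/3) - (-2/3) = 4/3.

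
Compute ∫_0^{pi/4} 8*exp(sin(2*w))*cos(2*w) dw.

-4 + 4*E

Let u = sin(2*w), so du = 2*cos(2*w) dw. When w = 0, u = 0; when w = pi/4, u = 1.
The integral becomes 4·∫ exp(u) du from 0 to 1, with antiderivative 4*exp(u).
Back in w: F(w) = 4*exp(sin(2*w)).
Then F(pi/4) - F(0) = (4*E) - (4) = -4 + 4*E.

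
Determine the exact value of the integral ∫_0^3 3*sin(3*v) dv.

Let u = 3*v, so du = 3 dv. When v = 0, u = 0; when v = 3, u = 9.
The integral becomes ∫ sin(u) du from 0 to 9, with antiderivative -cos(u).
Back in v: F(v) = -cos(3*v).
Then F(3) - F(0) = (-cos(9)) - (-1) = 1 - cos(9).

1 - cos(9)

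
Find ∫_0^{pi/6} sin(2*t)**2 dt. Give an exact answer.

Use the identity sin^2(2*t) = (1 - cos(4*t))/2.
An antiderivative is F(t) = t/2 - sin(4*t)/8.
Then F(pi/6) - F(0) = (-sqrt(3)/16 + pi/12) - (0) = -sqrt(3)/16 + pi/12.

-sqrt(3)/16 + pi/12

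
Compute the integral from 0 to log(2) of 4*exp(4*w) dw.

Let u = exp(w), so du = exp(w) dw. When w = 0, u = 1; when w = log(2), u = 2.
The integral becomes 4·∫ u**3 du from 1 to 2, with antiderivative u**4.
Back in w: F(w) = exp(4*w).
Then F(log(2)) - F(0) = (16) - (1) = 15.

15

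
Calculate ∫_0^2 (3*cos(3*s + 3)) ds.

Let u = 3*s + 3, so du = 3 ds. When s = 0, u = 3; when s = 2, u = 9.
The integral becomes ∫ cos(u) du from 3 to 9, with antiderivative sin(u).
Back in s: F(s) = sin(3*s + 3).
Then F(2) - F(0) = (sin(9)) - (sin(3)) = -sin(3) + sin(9).

-sin(3) + sin(9)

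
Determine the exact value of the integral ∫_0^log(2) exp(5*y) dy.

Let u = exp(y), so du = exp(y) dy. When y = 0, u = 1; when y = log(2), u = 2.
The integral becomes ∫ u**4 du from 1 to 2, with antiderivative u**5/5.
Back in y: F(y) = exp(5*y)/5.
Then F(log(2)) - F(0) = (32/5) - (1/5) = 31/5.

31/5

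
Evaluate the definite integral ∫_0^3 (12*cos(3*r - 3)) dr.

Let u = 3*r - 3, so du = 3 dr. When r = 0, u = -3; when r = 3, u = 6.
The integral becomes 4·∫ cos(u) du from -3 to 6, with antiderivative 4*sin(u).
Back in r: F(r) = 4*sin(3*r - 3).
Then F(3) - F(0) = (4*sin(6)) - (-4*sin(3)) = 4*sin(6) + 4*sin(3).

4*sin(6) + 4*sin(3)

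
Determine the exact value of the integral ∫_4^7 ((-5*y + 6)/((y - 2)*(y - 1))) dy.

-4*log(5) + 3*log(2)

Factor the denominator: y**2 - 3*y + 2 = (y - 1)(y - 2).
Partial fractions: (-5*y + 6)/((y - 2)*(y - 1)) = -1/(y - 1) - 4/(y - 2).
An antiderivative is F(y) = -4*log(y - 2) - log(y - 1).
Then F(7) - F(4) = (-4*log(5) - log(3) - log(2)) - (-log(48)) = -4*log(5) + 3*log(2).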